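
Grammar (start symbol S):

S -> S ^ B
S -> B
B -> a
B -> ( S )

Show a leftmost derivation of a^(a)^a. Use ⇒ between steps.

S ⇒ S^B ⇒ S^B^B ⇒ B^B^B ⇒ a^B^B ⇒ a^(S)^B ⇒ a^(B)^B ⇒ a^(a)^B ⇒ a^(a)^a

S ⇒ S^B   [S -> S ^ B]
S^B ⇒ S^B^B   [S -> S ^ B]
S^B^B ⇒ B^B^B   [S -> B]
B^B^B ⇒ a^B^B   [B -> a]
a^B^B ⇒ a^(S)^B   [B -> ( S )]
a^(S)^B ⇒ a^(B)^B   [S -> B]
a^(B)^B ⇒ a^(a)^B   [B -> a]
a^(a)^B ⇒ a^(a)^a   [B -> a]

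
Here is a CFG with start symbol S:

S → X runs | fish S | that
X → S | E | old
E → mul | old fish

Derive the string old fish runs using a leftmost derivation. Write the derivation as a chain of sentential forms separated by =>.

S => X runs   [S → X runs]
X runs => E runs   [X → E]
E runs => old fish runs   [E → old fish]

S => X runs => E runs => old fish runs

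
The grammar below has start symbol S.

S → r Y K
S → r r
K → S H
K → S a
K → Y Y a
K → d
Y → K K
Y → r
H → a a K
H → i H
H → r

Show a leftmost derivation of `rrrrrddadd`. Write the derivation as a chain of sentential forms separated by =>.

S => rYK => rKKK => rSaKK => rrYKaKK => rrKKKaKK => rrSHKKaKK => rrrrHKKaKK => rrrrrKKaKK => rrrrrdKaKK => rrrrrddaKK => rrrrrddadK => rrrrrddadd

S => rYK   [S → r Y K]
rYK => rKKK   [Y → K K]
rKKK => rSaKK   [K → S a]
rSaKK => rrYKaKK   [S → r Y K]
rrYKaKK => rrKKKaKK   [Y → K K]
rrKKKaKK => rrSHKKaKK   [K → S H]
rrSHKKaKK => rrrrHKKaKK   [S → r r]
rrrrHKKaKK => rrrrrKKaKK   [H → r]
rrrrrKKaKK => rrrrrdKaKK   [K → d]
rrrrrdKaKK => rrrrrddaKK   [K → d]
rrrrrddaKK => rrrrrddadK   [K → d]
rrrrrddadK => rrrrrddadd   [K → d]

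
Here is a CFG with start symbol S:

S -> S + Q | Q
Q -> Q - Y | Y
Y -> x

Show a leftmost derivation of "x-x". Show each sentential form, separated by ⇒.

S ⇒ Q   [S -> Q]
Q ⇒ Q-Y   [Q -> Q - Y]
Q-Y ⇒ Y-Y   [Q -> Y]
Y-Y ⇒ x-Y   [Y -> x]
x-Y ⇒ x-x   [Y -> x]

S ⇒ Q ⇒ Q-Y ⇒ Y-Y ⇒ x-Y ⇒ x-x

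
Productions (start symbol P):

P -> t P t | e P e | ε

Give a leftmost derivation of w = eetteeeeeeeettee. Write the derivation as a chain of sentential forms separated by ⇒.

P ⇒ ePe   [P -> e P e]
ePe ⇒ eePee   [P -> e P e]
eePee ⇒ eetPtee   [P -> t P t]
eetPtee ⇒ eettPttee   [P -> t P t]
eettPttee ⇒ eettePettee   [P -> e P e]
eettePettee ⇒ eetteePeettee   [P -> e P e]
eetteePeettee ⇒ eetteeePeeettee   [P -> e P e]
eetteeePeeettee ⇒ eetteeeePeeeettee   [P -> e P e]
eetteeeePeeeettee ⇒ eetteeeeeeeettee   [P -> ε]

P ⇒ ePe ⇒ eePee ⇒ eetPtee ⇒ eettPttee ⇒ eettePettee ⇒ eetteePeettee ⇒ eetteeePeeettee ⇒ eetteeeePeeeettee ⇒ eetteeeeeeeettee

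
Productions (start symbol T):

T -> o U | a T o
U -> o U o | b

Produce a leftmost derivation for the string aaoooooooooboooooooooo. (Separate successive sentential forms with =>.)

T => aTo   [T -> a T o]
aTo => aaToo   [T -> a T o]
aaToo => aaoUoo   [T -> o U]
aaoUoo => aaooUooo   [U -> o U o]
aaooUooo => aaoooUoooo   [U -> o U o]
aaoooUoooo => aaooooUooooo   [U -> o U o]
aaooooUooooo => aaoooooUoooooo   [U -> o U o]
aaoooooUoooooo => aaooooooUooooooo   [U -> o U o]
aaooooooUooooooo => aaoooooooUoooooooo   [U -> o U o]
aaoooooooUoooooooo => aaooooooooUooooooooo   [U -> o U o]
aaooooooooUooooooooo => aaoooooooooUoooooooooo   [U -> o U o]
aaoooooooooUoooooooooo => aaoooooooooboooooooooo   [U -> b]

T => aTo => aaToo => aaoUoo => aaooUooo => aaoooUoooo => aaooooUooooo => aaoooooUoooooo => aaooooooUooooooo => aaoooooooUoooooooo => aaooooooooUooooooooo => aaoooooooooUoooooooooo => aaoooooooooboooooooooo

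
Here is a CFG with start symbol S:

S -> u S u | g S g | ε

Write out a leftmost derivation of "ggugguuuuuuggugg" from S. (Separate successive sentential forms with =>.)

S => gSg => ggSgg => gguSugg => ggugSgugg => gguggSggugg => ggugguSuggugg => ggugguuSuuggugg => ggugguuuSuuuggugg => ggugguuuuuuggugg

S => gSg   [S -> g S g]
gSg => ggSgg   [S -> g S g]
ggSgg => gguSugg   [S -> u S u]
gguSugg => ggugSgugg   [S -> g S g]
ggugSgugg => gguggSggugg   [S -> g S g]
gguggSggugg => ggugguSuggugg   [S -> u S u]
ggugguSuggugg => ggugguuSuuggugg   [S -> u S u]
ggugguuSuuggugg => ggugguuuSuuuggugg   [S -> u S u]
ggugguuuSuuuggugg => ggugguuuuuuggugg   [S -> ε]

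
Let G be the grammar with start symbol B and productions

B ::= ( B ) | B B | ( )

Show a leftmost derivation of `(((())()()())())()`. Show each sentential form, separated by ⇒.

B ⇒ BB   [B ::= B B]
BB ⇒ (B)B   [B ::= ( B )]
(B)B ⇒ (BB)B   [B ::= B B]
(BB)B ⇒ ((B)B)B   [B ::= ( B )]
((B)B)B ⇒ ((BB)B)B   [B ::= B B]
((BB)B)B ⇒ ((BBB)B)B   [B ::= B B]
((BBB)B)B ⇒ ((BBBB)B)B   [B ::= B B]
((BBBB)B)B ⇒ (((B)BBB)B)B   [B ::= ( B )]
(((B)BBB)B)B ⇒ (((())BBB)B)B   [B ::= ( )]
(((())BBB)B)B ⇒ (((())()BB)B)B   [B ::= ( )]
(((())()BB)B)B ⇒ (((())()()B)B)B   [B ::= ( )]
(((())()()B)B)B ⇒ (((())()()())B)B   [B ::= ( )]
(((())()()())B)B ⇒ (((())()()())())B   [B ::= ( )]
(((())()()())())B ⇒ (((())()()())())()   [B ::= ( )]

B ⇒ BB ⇒ (B)B ⇒ (BB)B ⇒ ((B)B)B ⇒ ((BB)B)B ⇒ ((BBB)B)B ⇒ ((BBBB)B)B ⇒ (((B)BBB)B)B ⇒ (((())BBB)B)B ⇒ (((())()BB)B)B ⇒ (((())()()B)B)B ⇒ (((())()()())B)B ⇒ (((())()()())())B ⇒ (((())()()())())()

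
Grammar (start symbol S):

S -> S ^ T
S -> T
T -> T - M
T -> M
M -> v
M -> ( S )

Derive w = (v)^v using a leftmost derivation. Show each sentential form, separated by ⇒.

S ⇒ S^T ⇒ T^T ⇒ M^T ⇒ (S)^T ⇒ (T)^T ⇒ (M)^T ⇒ (v)^T ⇒ (v)^M ⇒ (v)^v

S ⇒ S^T   [S -> S ^ T]
S^T ⇒ T^T   [S -> T]
T^T ⇒ M^T   [T -> M]
M^T ⇒ (S)^T   [M -> ( S )]
(S)^T ⇒ (T)^T   [S -> T]
(T)^T ⇒ (M)^T   [T -> M]
(M)^T ⇒ (v)^T   [M -> v]
(v)^T ⇒ (v)^M   [T -> M]
(v)^M ⇒ (v)^v   [M -> v]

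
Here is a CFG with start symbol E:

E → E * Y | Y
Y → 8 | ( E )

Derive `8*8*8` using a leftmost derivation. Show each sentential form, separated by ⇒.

E⇒E*Y⇒E*Y*Y⇒Y*Y*Y⇒8*Y*Y⇒8*8*Y⇒8*8*8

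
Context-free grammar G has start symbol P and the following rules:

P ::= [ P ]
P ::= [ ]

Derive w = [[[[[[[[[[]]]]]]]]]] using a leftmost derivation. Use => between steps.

P=>[P]=>[[P]]=>[[[P]]]=>[[[[P]]]]=>[[[[[P]]]]]=>[[[[[[P]]]]]]=>[[[[[[[P]]]]]]]=>[[[[[[[[P]]]]]]]]=>[[[[[[[[[P]]]]]]]]]=>[[[[[[[[[[]]]]]]]]]]

P => [P]   [P ::= [ P ]]
[P] => [[P]]   [P ::= [ P ]]
[[P]] => [[[P]]]   [P ::= [ P ]]
[[[P]]] => [[[[P]]]]   [P ::= [ P ]]
[[[[P]]]] => [[[[[P]]]]]   [P ::= [ P ]]
[[[[[P]]]]] => [[[[[[P]]]]]]   [P ::= [ P ]]
[[[[[[P]]]]]] => [[[[[[[P]]]]]]]   [P ::= [ P ]]
[[[[[[[P]]]]]]] => [[[[[[[[P]]]]]]]]   [P ::= [ P ]]
[[[[[[[[P]]]]]]]] => [[[[[[[[[P]]]]]]]]]   [P ::= [ P ]]
[[[[[[[[[P]]]]]]]]] => [[[[[[[[[[]]]]]]]]]]   [P ::= [ ]]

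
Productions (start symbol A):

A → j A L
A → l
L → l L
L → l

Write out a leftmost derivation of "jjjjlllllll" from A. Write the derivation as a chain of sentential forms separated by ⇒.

A ⇒ jAL ⇒ jjALL ⇒ jjjALLL ⇒ jjjjALLLL ⇒ jjjjlLLLL ⇒ jjjjllLLLL ⇒ jjjjlllLLLL ⇒ jjjjllllLLL ⇒ jjjjlllllLL ⇒ jjjjllllllL ⇒ jjjjlllllll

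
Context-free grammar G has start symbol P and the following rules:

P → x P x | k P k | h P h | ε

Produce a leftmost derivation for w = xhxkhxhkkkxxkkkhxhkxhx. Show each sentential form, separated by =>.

P => xPx   [P → x P x]
xPx => xhPhx   [P → h P h]
xhPhx => xhxPxhx   [P → x P x]
xhxPxhx => xhxkPkxhx   [P → k P k]
xhxkPkxhx => xhxkhPhkxhx   [P → h P h]
xhxkhPhkxhx => xhxkhxPxhkxhx   [P → x P x]
xhxkhxPxhkxhx => xhxkhxhPhxhkxhx   [P → h P h]
xhxkhxhPhxhkxhx => xhxkhxhkPkhxhkxhx   [P → k P k]
xhxkhxhkPkhxhkxhx => xhxkhxhkkPkkhxhkxhx   [P → k P k]
xhxkhxhkkPkkhxhkxhx => xhxkhxhkkkPkkkhxhkxhx   [P → k P k]
xhxkhxhkkkPkkkhxhkxhx => xhxkhxhkkkxPxkkkhxhkxhx   [P → x P x]
xhxkhxhkkkxPxkkkhxhkxhx => xhxkhxhkkkxxkkkhxhkxhx   [P → ε]

P => xPx => xhPhx => xhxPxhx => xhxkPkxhx => xhxkhPhkxhx => xhxkhxPxhkxhx => xhxkhxhPhxhkxhx => xhxkhxhkPkhxhkxhx => xhxkhxhkkPkkhxhkxhx => xhxkhxhkkkPkkkhxhkxhx => xhxkhxhkkkxPxkkkhxhkxhx => xhxkhxhkkkxxkkkhxhkxhx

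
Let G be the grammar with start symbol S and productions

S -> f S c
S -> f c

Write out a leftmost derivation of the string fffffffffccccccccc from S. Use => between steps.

S => fSc   [S -> f S c]
fSc => ffScc   [S -> f S c]
ffScc => fffSccc   [S -> f S c]
fffSccc => ffffScccc   [S -> f S c]
ffffScccc => fffffSccccc   [S -> f S c]
fffffSccccc => ffffffScccccc   [S -> f S c]
ffffffScccccc => fffffffSccccccc   [S -> f S c]
fffffffSccccccc => ffffffffScccccccc   [S -> f S c]
ffffffffScccccccc => fffffffffccccccccc   [S -> f c]

S => fSc => ffScc => fffSccc => ffffScccc => fffffSccccc => ffffffScccccc => fffffffSccccccc => ffffffffScccccccc => fffffffffccccccccc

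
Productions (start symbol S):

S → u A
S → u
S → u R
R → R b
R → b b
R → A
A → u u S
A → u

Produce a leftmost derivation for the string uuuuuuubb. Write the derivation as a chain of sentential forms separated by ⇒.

S ⇒ uA ⇒ uuuS ⇒ uuuuA ⇒ uuuuuuS ⇒ uuuuuuuR ⇒ uuuuuuubb

S ⇒ uA   [S → u A]
uA ⇒ uuuS   [A → u u S]
uuuS ⇒ uuuuA   [S → u A]
uuuuA ⇒ uuuuuuS   [A → u u S]
uuuuuuS ⇒ uuuuuuuR   [S → u R]
uuuuuuuR ⇒ uuuuuuubb   [R → b b]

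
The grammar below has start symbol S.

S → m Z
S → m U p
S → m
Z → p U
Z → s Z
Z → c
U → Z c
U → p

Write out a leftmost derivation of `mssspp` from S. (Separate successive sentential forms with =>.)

S => mZ => msZ => mssZ => msssZ => mssspU => mssspp

S => mZ   [S → m Z]
mZ => msZ   [Z → s Z]
msZ => mssZ   [Z → s Z]
mssZ => msssZ   [Z → s Z]
msssZ => mssspU   [Z → p U]
mssspU => mssspp   [U → p]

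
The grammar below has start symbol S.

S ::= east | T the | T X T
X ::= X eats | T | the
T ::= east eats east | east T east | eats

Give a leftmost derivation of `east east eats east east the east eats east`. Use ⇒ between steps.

S ⇒ T X T ⇒ east T east X T ⇒ east east eats east east X T ⇒ east east eats east east the T ⇒ east east eats east east the east T east ⇒ east east eats east east the east eats east

S ⇒ T X T   [S ::= T X T]
T X T ⇒ east T east X T   [T ::= east T east]
east T east X T ⇒ east east eats east east X T   [T ::= east eats east]
east east eats east east X T ⇒ east east eats east east the T   [X ::= the]
east east eats east east the T ⇒ east east eats east east the east T east   [T ::= east T east]
east east eats east east the east T east ⇒ east east eats east east the east eats east   [T ::= eats]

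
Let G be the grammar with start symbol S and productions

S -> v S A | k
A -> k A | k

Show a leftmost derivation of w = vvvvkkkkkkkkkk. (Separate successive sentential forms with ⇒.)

S⇒vSA⇒vvSAA⇒vvvSAAA⇒vvvvSAAAA⇒vvvvkAAAA⇒vvvvkkAAAA⇒vvvvkkkAAAA⇒vvvvkkkkAAAA⇒vvvvkkkkkAAAA⇒vvvvkkkkkkAAA⇒vvvvkkkkkkkAA⇒vvvvkkkkkkkkA⇒vvvvkkkkkkkkkA⇒vvvvkkkkkkkkkk

S ⇒ vSA   [S -> v S A]
vSA ⇒ vvSAA   [S -> v S A]
vvSAA ⇒ vvvSAAA   [S -> v S A]
vvvSAAA ⇒ vvvvSAAAA   [S -> v S A]
vvvvSAAAA ⇒ vvvvkAAAA   [S -> k]
vvvvkAAAA ⇒ vvvvkkAAAA   [A -> k A]
vvvvkkAAAA ⇒ vvvvkkkAAAA   [A -> k A]
vvvvkkkAAAA ⇒ vvvvkkkkAAAA   [A -> k A]
vvvvkkkkAAAA ⇒ vvvvkkkkkAAAA   [A -> k A]
vvvvkkkkkAAAA ⇒ vvvvkkkkkkAAA   [A -> k]
vvvvkkkkkkAAA ⇒ vvvvkkkkkkkAA   [A -> k]
vvvvkkkkkkkAA ⇒ vvvvkkkkkkkkA   [A -> k]
vvvvkkkkkkkkA ⇒ vvvvkkkkkkkkkA   [A -> k A]
vvvvkkkkkkkkkA ⇒ vvvvkkkkkkkkkk   [A -> k]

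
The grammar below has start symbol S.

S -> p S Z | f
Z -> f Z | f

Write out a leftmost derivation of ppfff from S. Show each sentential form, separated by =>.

S=>pSZ=>ppSZZ=>ppfZZ=>ppffZ=>ppfff

S => pSZ   [S -> p S Z]
pSZ => ppSZZ   [S -> p S Z]
ppSZZ => ppfZZ   [S -> f]
ppfZZ => ppffZ   [Z -> f]
ppffZ => ppfff   [Z -> f]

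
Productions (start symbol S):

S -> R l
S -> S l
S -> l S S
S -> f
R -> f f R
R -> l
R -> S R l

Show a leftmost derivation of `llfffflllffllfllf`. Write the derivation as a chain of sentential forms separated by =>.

S => lSS => lSlS => llSSlS => llRlSlS => llffRlSlS => llffffRlSlS => llffffllSlS => llffffllSllS => llfffflllSSllS => llfffflllRlSllS => llfffflllffRlSllS => llfffflllffllSllS => llfffflllffllfllS => llfffflllffllfllf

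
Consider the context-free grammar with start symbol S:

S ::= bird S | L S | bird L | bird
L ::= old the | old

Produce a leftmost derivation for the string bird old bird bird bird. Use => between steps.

S => bird S => bird L S => bird old S => bird old bird S => bird old bird bird S => bird old bird bird bird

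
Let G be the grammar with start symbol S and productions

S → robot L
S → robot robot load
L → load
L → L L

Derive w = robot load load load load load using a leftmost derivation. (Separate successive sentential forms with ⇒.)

S ⇒ robot L ⇒ robot L L ⇒ robot L L L ⇒ robot L L L L ⇒ robot L L L L L ⇒ robot load L L L L ⇒ robot load load L L L ⇒ robot load load load L L ⇒ robot load load load load L ⇒ robot load load load load load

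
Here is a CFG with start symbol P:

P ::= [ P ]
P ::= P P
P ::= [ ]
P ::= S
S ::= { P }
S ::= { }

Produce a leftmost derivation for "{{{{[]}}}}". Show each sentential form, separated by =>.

P => S   [P ::= S]
S => {P}   [S ::= { P }]
{P} => {S}   [P ::= S]
{S} => {{P}}   [S ::= { P }]
{{P}} => {{S}}   [P ::= S]
{{S}} => {{{P}}}   [S ::= { P }]
{{{P}}} => {{{S}}}   [P ::= S]
{{{S}}} => {{{{P}}}}   [S ::= { P }]
{{{{P}}}} => {{{{[]}}}}   [P ::= [ ]]

P => S => {P} => {S} => {{P}} => {{S}} => {{{P}}} => {{{S}}} => {{{{P}}}} => {{{{[]}}}}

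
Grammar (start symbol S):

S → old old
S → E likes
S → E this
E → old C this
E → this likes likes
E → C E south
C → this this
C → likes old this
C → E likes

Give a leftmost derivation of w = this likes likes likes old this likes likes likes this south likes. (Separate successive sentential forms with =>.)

S => E likes => C E south likes => E likes E south likes => this likes likes likes E south likes => this likes likes likes old C this south likes => this likes likes likes old E likes this south likes => this likes likes likes old this likes likes likes this south likes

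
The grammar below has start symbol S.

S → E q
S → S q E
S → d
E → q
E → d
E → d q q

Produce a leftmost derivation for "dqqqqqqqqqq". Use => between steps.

S => SqE   [S → S q E]
SqE => SqEqE   [S → S q E]
SqEqE => SqEqEqE   [S → S q E]
SqEqEqE => SqEqEqEqE   [S → S q E]
SqEqEqEqE => SqEqEqEqEqE   [S → S q E]
SqEqEqEqEqE => dqEqEqEqEqE   [S → d]
dqEqEqEqEqE => dqqqEqEqEqE   [E → q]
dqqqEqEqEqE => dqqqqqEqEqE   [E → q]
dqqqqqEqEqE => dqqqqqqqEqE   [E → q]
dqqqqqqqEqE => dqqqqqqqqqE   [E → q]
dqqqqqqqqqE => dqqqqqqqqqq   [E → q]

S=>SqE=>SqEqE=>SqEqEqE=>SqEqEqEqE=>SqEqEqEqEqE=>dqEqEqEqEqE=>dqqqEqEqEqE=>dqqqqqEqEqE=>dqqqqqqqEqE=>dqqqqqqqqqE=>dqqqqqqqqqq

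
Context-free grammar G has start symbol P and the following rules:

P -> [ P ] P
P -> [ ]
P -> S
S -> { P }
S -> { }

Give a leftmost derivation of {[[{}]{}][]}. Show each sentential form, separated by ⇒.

P ⇒ S ⇒ {P} ⇒ {[P]P} ⇒ {[[P]P]P} ⇒ {[[S]P]P} ⇒ {[[{}]P]P} ⇒ {[[{}]S]P} ⇒ {[[{}]{}]P} ⇒ {[[{}]{}][]}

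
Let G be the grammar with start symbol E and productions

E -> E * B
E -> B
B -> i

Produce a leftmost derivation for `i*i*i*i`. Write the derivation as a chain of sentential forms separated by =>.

E => E*B => E*B*B => E*B*B*B => B*B*B*B => i*B*B*B => i*i*B*B => i*i*i*B => i*i*i*i

E => E*B   [E -> E * B]
E*B => E*B*B   [E -> E * B]
E*B*B => E*B*B*B   [E -> E * B]
E*B*B*B => B*B*B*B   [E -> B]
B*B*B*B => i*B*B*B   [B -> i]
i*B*B*B => i*i*B*B   [B -> i]
i*i*B*B => i*i*i*B   [B -> i]
i*i*i*B => i*i*i*i   [B -> i]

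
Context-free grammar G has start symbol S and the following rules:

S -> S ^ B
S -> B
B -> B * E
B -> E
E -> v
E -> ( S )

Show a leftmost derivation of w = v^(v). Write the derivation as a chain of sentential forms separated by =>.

S => S^B => B^B => E^B => v^B => v^E => v^(S) => v^(B) => v^(E) => v^(v)

S => S^B   [S -> S ^ B]
S^B => B^B   [S -> B]
B^B => E^B   [B -> E]
E^B => v^B   [E -> v]
v^B => v^E   [B -> E]
v^E => v^(S)   [E -> ( S )]
v^(S) => v^(B)   [S -> B]
v^(B) => v^(E)   [B -> E]
v^(E) => v^(v)   [E -> v]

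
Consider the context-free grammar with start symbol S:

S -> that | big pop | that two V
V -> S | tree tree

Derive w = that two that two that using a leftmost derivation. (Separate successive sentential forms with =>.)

S => that two V => that two S => that two that two V => that two that two S => that two that two that

S => that two V   [S -> that two V]
that two V => that two S   [V -> S]
that two S => that two that two V   [S -> that two V]
that two that two V => that two that two S   [V -> S]
that two that two S => that two that two that   [S -> that]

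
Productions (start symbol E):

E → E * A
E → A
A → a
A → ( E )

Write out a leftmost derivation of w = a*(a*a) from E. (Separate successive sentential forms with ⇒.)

E⇒E*A⇒A*A⇒a*A⇒a*(E)⇒a*(E*A)⇒a*(A*A)⇒a*(a*A)⇒a*(a*a)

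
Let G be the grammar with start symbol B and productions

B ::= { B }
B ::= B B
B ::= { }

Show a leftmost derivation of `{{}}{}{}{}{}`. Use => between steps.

B => BB => BBB => BBBB => BBBBB => {B}BBBB => {{}}BBBB => {{}}{}BBB => {{}}{}{}BB => {{}}{}{}{}B => {{}}{}{}{}{}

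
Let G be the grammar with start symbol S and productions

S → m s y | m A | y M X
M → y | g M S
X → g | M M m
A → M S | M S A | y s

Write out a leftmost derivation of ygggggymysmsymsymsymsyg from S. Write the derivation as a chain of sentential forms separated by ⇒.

S ⇒ yMX ⇒ ygMSX ⇒ yggMSSX ⇒ ygggMSSSX ⇒ yggggMSSSSX ⇒ ygggggMSSSSSX ⇒ ygggggySSSSSX ⇒ ygggggymASSSSX ⇒ ygggggymysSSSSX ⇒ ygggggymysmsySSSX ⇒ ygggggymysmsymsySSX ⇒ ygggggymysmsymsymsySX ⇒ ygggggymysmsymsymsymsyX ⇒ ygggggymysmsymsymsymsyg

S ⇒ yMX   [S → y M X]
yMX ⇒ ygMSX   [M → g M S]
ygMSX ⇒ yggMSSX   [M → g M S]
yggMSSX ⇒ ygggMSSSX   [M → g M S]
ygggMSSSX ⇒ yggggMSSSSX   [M → g M S]
yggggMSSSSX ⇒ ygggggMSSSSSX   [M → g M S]
ygggggMSSSSSX ⇒ ygggggySSSSSX   [M → y]
ygggggySSSSSX ⇒ ygggggymASSSSX   [S → m A]
ygggggymASSSSX ⇒ ygggggymysSSSSX   [A → y s]
ygggggymysSSSSX ⇒ ygggggymysmsySSSX   [S → m s y]
ygggggymysmsySSSX ⇒ ygggggymysmsymsySSX   [S → m s y]
ygggggymysmsymsySSX ⇒ ygggggymysmsymsymsySX   [S → m s y]
ygggggymysmsymsymsySX ⇒ ygggggymysmsymsymsymsyX   [S → m s y]
ygggggymysmsymsymsymsyX ⇒ ygggggymysmsymsymsymsyg   [X → g]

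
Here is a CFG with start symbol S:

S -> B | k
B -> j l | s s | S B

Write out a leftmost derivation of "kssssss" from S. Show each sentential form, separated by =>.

S => B => SB => BB => SBB => BBB => SBBB => kBBB => kssBB => kssssB => kssssss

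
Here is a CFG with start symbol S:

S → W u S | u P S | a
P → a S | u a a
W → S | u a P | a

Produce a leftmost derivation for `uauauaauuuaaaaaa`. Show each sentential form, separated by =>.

S => uPS => uaSS => uauPSS => uauaSSS => uauauPSSS => uauauaSSSS => uauauaWuSSSS => uauauaauSSSS => uauauaauuPSSSS => uauauaauuuaaSSSS => uauauaauuuaaaSSS => uauauaauuuaaaaSS => uauauaauuuaaaaaS => uauauaauuuaaaaaa

S => uPS   [S → u P S]
uPS => uaSS   [P → a S]
uaSS => uauPSS   [S → u P S]
uauPSS => uauaSSS   [P → a S]
uauaSSS => uauauPSSS   [S → u P S]
uauauPSSS => uauauaSSSS   [P → a S]
uauauaSSSS => uauauaWuSSSS   [S → W u S]
uauauaWuSSSS => uauauaauSSSS   [W → a]
uauauaauSSSS => uauauaauuPSSSS   [S → u P S]
uauauaauuPSSSS => uauauaauuuaaSSSS   [P → u a a]
uauauaauuuaaSSSS => uauauaauuuaaaSSS   [S → a]
uauauaauuuaaaSSS => uauauaauuuaaaaSS   [S → a]
uauauaauuuaaaaSS => uauauaauuuaaaaaS   [S → a]
uauauaauuuaaaaaS => uauauaauuuaaaaaa   [S → a]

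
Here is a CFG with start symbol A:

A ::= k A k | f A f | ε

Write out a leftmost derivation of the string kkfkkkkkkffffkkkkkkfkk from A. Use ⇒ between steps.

A ⇒ kAk   [A ::= k A k]
kAk ⇒ kkAkk   [A ::= k A k]
kkAkk ⇒ kkfAfkk   [A ::= f A f]
kkfAfkk ⇒ kkfkAkfkk   [A ::= k A k]
kkfkAkfkk ⇒ kkfkkAkkfkk   [A ::= k A k]
kkfkkAkkfkk ⇒ kkfkkkAkkkfkk   [A ::= k A k]
kkfkkkAkkkfkk ⇒ kkfkkkkAkkkkfkk   [A ::= k A k]
kkfkkkkAkkkkfkk ⇒ kkfkkkkkAkkkkkfkk   [A ::= k A k]
kkfkkkkkAkkkkkfkk ⇒ kkfkkkkkkAkkkkkkfkk   [A ::= k A k]
kkfkkkkkkAkkkkkkfkk ⇒ kkfkkkkkkfAfkkkkkkfkk   [A ::= f A f]
kkfkkkkkkfAfkkkkkkfkk ⇒ kkfkkkkkkffAffkkkkkkfkk   [A ::= f A f]
kkfkkkkkkffAffkkkkkkfkk ⇒ kkfkkkkkkffffkkkkkkfkk   [A ::= ε]

A ⇒ kAk ⇒ kkAkk ⇒ kkfAfkk ⇒ kkfkAkfkk ⇒ kkfkkAkkfkk ⇒ kkfkkkAkkkfkk ⇒ kkfkkkkAkkkkfkk ⇒ kkfkkkkkAkkkkkfkk ⇒ kkfkkkkkkAkkkkkkfkk ⇒ kkfkkkkkkfAfkkkkkkfkk ⇒ kkfkkkkkkffAffkkkkkkfkk ⇒ kkfkkkkkkffffkkkkkkfkk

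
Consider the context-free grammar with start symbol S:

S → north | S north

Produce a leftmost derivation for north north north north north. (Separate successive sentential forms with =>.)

S => S north => S north north => S north north north => S north north north north => north north north north north

S => S north   [S → S north]
S north => S north north   [S → S north]
S north north => S north north north   [S → S north]
S north north north => S north north north north   [S → S north]
S north north north north => north north north north north   [S → north]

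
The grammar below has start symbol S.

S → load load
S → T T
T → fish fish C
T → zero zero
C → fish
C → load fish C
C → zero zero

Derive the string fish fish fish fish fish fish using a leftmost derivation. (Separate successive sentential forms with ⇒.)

S ⇒ T T   [S → T T]
T T ⇒ fish fish C T   [T → fish fish C]
fish fish C T ⇒ fish fish fish T   [C → fish]
fish fish fish T ⇒ fish fish fish fish fish C   [T → fish fish C]
fish fish fish fish fish C ⇒ fish fish fish fish fish fish   [C → fish]

S ⇒ T T ⇒ fish fish C T ⇒ fish fish fish T ⇒ fish fish fish fish fish C ⇒ fish fish fish fish fish fish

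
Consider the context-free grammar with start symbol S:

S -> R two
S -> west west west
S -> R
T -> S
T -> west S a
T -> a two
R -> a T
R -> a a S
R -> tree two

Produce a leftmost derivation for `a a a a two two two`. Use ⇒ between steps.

S ⇒ R two   [S -> R two]
R two ⇒ a a S two   [R -> a a S]
a a S two ⇒ a a R two two   [S -> R two]
a a R two two ⇒ a a a T two two   [R -> a T]
a a a T two two ⇒ a a a a two two two   [T -> a two]

S ⇒ R two ⇒ a a S two ⇒ a a R two two ⇒ a a a T two two ⇒ a a a a two two two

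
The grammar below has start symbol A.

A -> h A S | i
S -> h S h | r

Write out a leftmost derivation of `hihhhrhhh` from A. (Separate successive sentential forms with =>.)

A => hAS => hiS => hihSh => hihhShh => hihhhShhh => hihhhrhhh

A => hAS   [A -> h A S]
hAS => hiS   [A -> i]
hiS => hihSh   [S -> h S h]
hihSh => hihhShh   [S -> h S h]
hihhShh => hihhhShhh   [S -> h S h]
hihhhShhh => hihhhrhhh   [S -> r]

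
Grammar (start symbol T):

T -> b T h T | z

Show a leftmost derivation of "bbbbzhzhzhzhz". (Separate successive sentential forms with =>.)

T => bThT => bbThThT => bbbThThThT => bbbbThThThThT => bbbbzhThThThT => bbbbzhzhThThT => bbbbzhzhzhThT => bbbbzhzhzhzhT => bbbbzhzhzhzhz

T => bThT   [T -> b T h T]
bThT => bbThThT   [T -> b T h T]
bbThThT => bbbThThThT   [T -> b T h T]
bbbThThThT => bbbbThThThThT   [T -> b T h T]
bbbbThThThThT => bbbbzhThThThT   [T -> z]
bbbbzhThThThT => bbbbzhzhThThT   [T -> z]
bbbbzhzhThThT => bbbbzhzhzhThT   [T -> z]
bbbbzhzhzhThT => bbbbzhzhzhzhT   [T -> z]
bbbbzhzhzhzhT => bbbbzhzhzhzhz   [T -> z]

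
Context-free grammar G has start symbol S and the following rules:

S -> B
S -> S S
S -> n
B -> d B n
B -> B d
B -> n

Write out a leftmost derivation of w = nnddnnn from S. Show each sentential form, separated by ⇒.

S ⇒ SS   [S -> S S]
SS ⇒ SSS   [S -> S S]
SSS ⇒ nSS   [S -> n]
nSS ⇒ nSSS   [S -> S S]
nSSS ⇒ nSSSS   [S -> S S]
nSSSS ⇒ nBSSS   [S -> B]
nBSSS ⇒ nBdSSS   [B -> B d]
nBdSSS ⇒ nBddSSS   [B -> B d]
nBddSSS ⇒ nnddSSS   [B -> n]
nnddSSS ⇒ nnddnSS   [S -> n]
nnddnSS ⇒ nnddnnS   [S -> n]
nnddnnS ⇒ nnddnnn   [S -> n]

S⇒SS⇒SSS⇒nSS⇒nSSS⇒nSSSS⇒nBSSS⇒nBdSSS⇒nBddSSS⇒nnddSSS⇒nnddnSS⇒nnddnnS⇒nnddnnn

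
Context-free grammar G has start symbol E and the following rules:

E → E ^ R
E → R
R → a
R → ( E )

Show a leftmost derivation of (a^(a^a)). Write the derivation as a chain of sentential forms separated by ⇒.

E ⇒ R ⇒ (E) ⇒ (E^R) ⇒ (R^R) ⇒ (a^R) ⇒ (a^(E)) ⇒ (a^(E^R)) ⇒ (a^(R^R)) ⇒ (a^(a^R)) ⇒ (a^(a^a))

E ⇒ R   [E → R]
R ⇒ (E)   [R → ( E )]
(E) ⇒ (E^R)   [E → E ^ R]
(E^R) ⇒ (R^R)   [E → R]
(R^R) ⇒ (a^R)   [R → a]
(a^R) ⇒ (a^(E))   [R → ( E )]
(a^(E)) ⇒ (a^(E^R))   [E → E ^ R]
(a^(E^R)) ⇒ (a^(R^R))   [E → R]
(a^(R^R)) ⇒ (a^(a^R))   [R → a]
(a^(a^R)) ⇒ (a^(a^a))   [R → a]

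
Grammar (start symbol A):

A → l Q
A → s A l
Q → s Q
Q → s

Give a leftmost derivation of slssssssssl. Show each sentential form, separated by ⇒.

A⇒sAl⇒slQl⇒slsQl⇒slssQl⇒slsssQl⇒slssssQl⇒slsssssQl⇒slssssssQl⇒slsssssssQl⇒slssssssssl

A ⇒ sAl   [A → s A l]
sAl ⇒ slQl   [A → l Q]
slQl ⇒ slsQl   [Q → s Q]
slsQl ⇒ slssQl   [Q → s Q]
slssQl ⇒ slsssQl   [Q → s Q]
slsssQl ⇒ slssssQl   [Q → s Q]
slssssQl ⇒ slsssssQl   [Q → s Q]
slsssssQl ⇒ slssssssQl   [Q → s Q]
slssssssQl ⇒ slsssssssQl   [Q → s Q]
slsssssssQl ⇒ slssssssssl   [Q → s]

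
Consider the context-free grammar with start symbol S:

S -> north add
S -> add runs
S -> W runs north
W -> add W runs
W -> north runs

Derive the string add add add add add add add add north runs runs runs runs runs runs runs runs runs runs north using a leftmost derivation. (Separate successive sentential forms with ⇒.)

S ⇒ W runs north ⇒ add W runs runs north ⇒ add add W runs runs runs north ⇒ add add add W runs runs runs runs north ⇒ add add add add W runs runs runs runs runs north ⇒ add add add add add W runs runs runs runs runs runs north ⇒ add add add add add add W runs runs runs runs runs runs runs north ⇒ add add add add add add add W runs runs runs runs runs runs runs runs north ⇒ add add add add add add add add W runs runs runs runs runs runs runs runs runs north ⇒ add add add add add add add add north runs runs runs runs runs runs runs runs runs runs north

S ⇒ W runs north   [S -> W runs north]
W runs north ⇒ add W runs runs north   [W -> add W runs]
add W runs runs north ⇒ add add W runs runs runs north   [W -> add W runs]
add add W runs runs runs north ⇒ add add add W runs runs runs runs north   [W -> add W runs]
add add add W runs runs runs runs north ⇒ add add add add W runs runs runs runs runs north   [W -> add W runs]
add add add add W runs runs runs runs runs north ⇒ add add add add add W runs runs runs runs runs runs north   [W -> add W runs]
add add add add add W runs runs runs runs runs runs north ⇒ add add add add add add W runs runs runs runs runs runs runs north   [W -> add W runs]
add add add add add add W runs runs runs runs runs runs runs north ⇒ add add add add add add add W runs runs runs runs runs runs runs runs north   [W -> add W runs]
add add add add add add add W runs runs runs runs runs runs runs runs north ⇒ add add add add add add add add W runs runs runs runs runs runs runs runs runs north   [W -> add W runs]
add add add add add add add add W runs runs runs runs runs runs runs runs runs north ⇒ add add add add add add add add north runs runs runs runs runs runs runs runs runs runs north   [W -> north runs]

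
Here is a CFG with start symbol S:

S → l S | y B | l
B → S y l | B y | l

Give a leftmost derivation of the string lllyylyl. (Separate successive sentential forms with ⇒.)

S ⇒ lS   [S → l S]
lS ⇒ llS   [S → l S]
llS ⇒ lllS   [S → l S]
lllS ⇒ lllyB   [S → y B]
lllyB ⇒ lllySyl   [B → S y l]
lllySyl ⇒ lllyyByl   [S → y B]
lllyyByl ⇒ lllyylyl   [B → l]

S ⇒ lS ⇒ llS ⇒ lllS ⇒ lllyB ⇒ lllySyl ⇒ lllyyByl ⇒ lllyylyl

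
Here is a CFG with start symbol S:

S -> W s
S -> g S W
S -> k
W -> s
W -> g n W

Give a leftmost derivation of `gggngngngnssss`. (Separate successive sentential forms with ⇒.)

S ⇒ gSW   [S -> g S W]
gSW ⇒ ggSWW   [S -> g S W]
ggSWW ⇒ ggWsWW   [S -> W s]
ggWsWW ⇒ gggnWsWW   [W -> g n W]
gggnWsWW ⇒ gggngnWsWW   [W -> g n W]
gggngnWsWW ⇒ gggngngnWsWW   [W -> g n W]
gggngngnWsWW ⇒ gggngngngnWsWW   [W -> g n W]
gggngngngnWsWW ⇒ gggngngngnssWW   [W -> s]
gggngngngnssWW ⇒ gggngngngnsssW   [W -> s]
gggngngngnsssW ⇒ gggngngngnssss   [W -> s]

S ⇒ gSW ⇒ ggSWW ⇒ ggWsWW ⇒ gggnWsWW ⇒ gggngnWsWW ⇒ gggngngnWsWW ⇒ gggngngngnWsWW ⇒ gggngngngnssWW ⇒ gggngngngnsssW ⇒ gggngngngnssss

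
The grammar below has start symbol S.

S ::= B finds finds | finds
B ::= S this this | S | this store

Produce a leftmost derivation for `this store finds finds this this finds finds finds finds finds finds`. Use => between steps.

S => B finds finds => S finds finds => B finds finds finds finds => S finds finds finds finds => B finds finds finds finds finds finds => S this this finds finds finds finds finds finds => B finds finds this this finds finds finds finds finds finds => this store finds finds this this finds finds finds finds finds finds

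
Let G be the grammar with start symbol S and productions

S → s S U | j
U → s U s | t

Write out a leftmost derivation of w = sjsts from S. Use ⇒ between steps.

S⇒sSU⇒sjU⇒sjsUs⇒sjsts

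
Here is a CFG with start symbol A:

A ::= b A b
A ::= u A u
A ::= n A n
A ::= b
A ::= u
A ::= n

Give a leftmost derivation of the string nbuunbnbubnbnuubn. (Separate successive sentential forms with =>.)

A => nAn => nbAbn => nbuAubn => nbuuAuubn => nbuunAnuubn => nbuunbAbnuubn => nbuunbnAnbnuubn => nbuunbnbAbnbnuubn => nbuunbnbubnbnuubn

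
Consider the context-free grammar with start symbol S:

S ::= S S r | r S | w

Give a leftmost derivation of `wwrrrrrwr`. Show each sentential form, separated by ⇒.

S⇒SSr⇒SSrSr⇒wSrSr⇒wwrSr⇒wwrrSr⇒wwrrrSr⇒wwrrrrSr⇒wwrrrrrSr⇒wwrrrrrwr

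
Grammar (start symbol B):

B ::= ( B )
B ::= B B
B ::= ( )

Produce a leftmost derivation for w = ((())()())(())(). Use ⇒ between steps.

B ⇒ BB   [B ::= B B]
BB ⇒ BBB   [B ::= B B]
BBB ⇒ (B)BB   [B ::= ( B )]
(B)BB ⇒ (BB)BB   [B ::= B B]
(BB)BB ⇒ ((B)B)BB   [B ::= ( B )]
((B)B)BB ⇒ ((())B)BB   [B ::= ( )]
((())B)BB ⇒ ((())BB)BB   [B ::= B B]
((())BB)BB ⇒ ((())()B)BB   [B ::= ( )]
((())()B)BB ⇒ ((())()())BB   [B ::= ( )]
((())()())BB ⇒ ((())()())(B)B   [B ::= ( B )]
((())()())(B)B ⇒ ((())()())(())B   [B ::= ( )]
((())()())(())B ⇒ ((())()())(())()   [B ::= ( )]

B ⇒ BB ⇒ BBB ⇒ (B)BB ⇒ (BB)BB ⇒ ((B)B)BB ⇒ ((())B)BB ⇒ ((())BB)BB ⇒ ((())()B)BB ⇒ ((())()())BB ⇒ ((())()())(B)B ⇒ ((())()())(())B ⇒ ((())()())(())()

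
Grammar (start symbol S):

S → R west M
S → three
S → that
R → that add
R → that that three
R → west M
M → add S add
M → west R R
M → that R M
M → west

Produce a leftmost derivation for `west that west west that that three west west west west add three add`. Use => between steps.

S => R west M => west M west M => west that R M west M => west that west M M west M => west that west west R R M west M => west that west west that that three R M west M => west that west west that that three west M M west M => west that west west that that three west west M west M => west that west west that that three west west west west M => west that west west that that three west west west west add S add => west that west west that that three west west west west add three add

S => R west M   [S → R west M]
R west M => west M west M   [R → west M]
west M west M => west that R M west M   [M → that R M]
west that R M west M => west that west M M west M   [R → west M]
west that west M M west M => west that west west R R M west M   [M → west R R]
west that west west R R M west M => west that west west that that three R M west M   [R → that that three]
west that west west that that three R M west M => west that west west that that three west M M west M   [R → west M]
west that west west that that three west M M west M => west that west west that that three west west M west M   [M → west]
west that west west that that three west west M west M => west that west west that that three west west west west M   [M → west]
west that west west that that three west west west west M => west that west west that that three west west west west add S add   [M → add S add]
west that west west that that three west west west west add S add => west that west west that that three west west west west add three add   [S → three]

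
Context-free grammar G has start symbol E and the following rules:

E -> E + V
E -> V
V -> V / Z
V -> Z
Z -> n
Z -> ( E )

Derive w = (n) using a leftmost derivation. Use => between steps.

E => V   [E -> V]
V => Z   [V -> Z]
Z => (E)   [Z -> ( E )]
(E) => (V)   [E -> V]
(V) => (Z)   [V -> Z]
(Z) => (n)   [Z -> n]

E => V => Z => (E) => (V) => (Z) => (n)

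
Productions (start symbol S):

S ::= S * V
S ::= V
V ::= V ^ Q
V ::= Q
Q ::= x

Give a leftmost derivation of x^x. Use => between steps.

S => V   [S ::= V]
V => V^Q   [V ::= V ^ Q]
V^Q => Q^Q   [V ::= Q]
Q^Q => x^Q   [Q ::= x]
x^Q => x^x   [Q ::= x]

S => V => V^Q => Q^Q => x^Q => x^x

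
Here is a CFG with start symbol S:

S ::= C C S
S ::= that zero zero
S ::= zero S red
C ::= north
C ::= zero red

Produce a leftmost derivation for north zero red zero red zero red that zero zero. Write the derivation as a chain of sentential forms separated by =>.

S => C C S   [S ::= C C S]
C C S => north C S   [C ::= north]
north C S => north zero red S   [C ::= zero red]
north zero red S => north zero red C C S   [S ::= C C S]
north zero red C C S => north zero red zero red C S   [C ::= zero red]
north zero red zero red C S => north zero red zero red zero red S   [C ::= zero red]
north zero red zero red zero red S => north zero red zero red zero red that zero zero   [S ::= that zero zero]

S => C C S => north C S => north zero red S => north zero red C C S => north zero red zero red C S => north zero red zero red zero red S => north zero red zero red zero red that zero zero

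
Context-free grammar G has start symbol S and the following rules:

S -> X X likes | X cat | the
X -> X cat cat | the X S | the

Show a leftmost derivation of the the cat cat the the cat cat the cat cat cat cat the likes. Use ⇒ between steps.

S ⇒ X X likes   [S -> X X likes]
X X likes ⇒ X cat cat X likes   [X -> X cat cat]
X cat cat X likes ⇒ the X S cat cat X likes   [X -> the X S]
the X S cat cat X likes ⇒ the X cat cat S cat cat X likes   [X -> X cat cat]
the X cat cat S cat cat X likes ⇒ the the cat cat S cat cat X likes   [X -> the]
the the cat cat S cat cat X likes ⇒ the the cat cat X cat cat cat X likes   [S -> X cat]
the the cat cat X cat cat cat X likes ⇒ the the cat cat the X S cat cat cat X likes   [X -> the X S]
the the cat cat the X S cat cat cat X likes ⇒ the the cat cat the X cat cat S cat cat cat X likes   [X -> X cat cat]
the the cat cat the X cat cat S cat cat cat X likes ⇒ the the cat cat the the cat cat S cat cat cat X likes   [X -> the]
the the cat cat the the cat cat S cat cat cat X likes ⇒ the the cat cat the the cat cat X cat cat cat cat X likes   [S -> X cat]
the the cat cat the the cat cat X cat cat cat cat X likes ⇒ the the cat cat the the cat cat the cat cat cat cat X likes   [X -> the]
the the cat cat the the cat cat the cat cat cat cat X likes ⇒ the the cat cat the the cat cat the cat cat cat cat the likes   [X -> the]

S ⇒ X X likes ⇒ X cat cat X likes ⇒ the X S cat cat X likes ⇒ the X cat cat S cat cat X likes ⇒ the the cat cat S cat cat X likes ⇒ the the cat cat X cat cat cat X likes ⇒ the the cat cat the X S cat cat cat X likes ⇒ the the cat cat the X cat cat S cat cat cat X likes ⇒ the the cat cat the the cat cat S cat cat cat X likes ⇒ the the cat cat the the cat cat X cat cat cat cat X likes ⇒ the the cat cat the the cat cat the cat cat cat cat X likes ⇒ the the cat cat the the cat cat the cat cat cat cat the likes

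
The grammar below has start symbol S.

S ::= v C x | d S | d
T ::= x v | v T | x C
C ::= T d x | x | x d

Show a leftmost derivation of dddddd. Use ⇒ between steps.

S ⇒ dS ⇒ ddS ⇒ dddS ⇒ ddddS ⇒ dddddS ⇒ dddddd

S ⇒ dS   [S ::= d S]
dS ⇒ ddS   [S ::= d S]
ddS ⇒ dddS   [S ::= d S]
dddS ⇒ ddddS   [S ::= d S]
ddddS ⇒ dddddS   [S ::= d S]
dddddS ⇒ dddddd   [S ::= d]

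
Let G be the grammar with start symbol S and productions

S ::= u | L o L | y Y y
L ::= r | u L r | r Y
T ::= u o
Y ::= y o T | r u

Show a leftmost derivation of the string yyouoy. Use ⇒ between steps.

S ⇒ yYy   [S ::= y Y y]
yYy ⇒ yyoTy   [Y ::= y o T]
yyoTy ⇒ yyouoy   [T ::= u o]

S ⇒ yYy ⇒ yyoTy ⇒ yyouoy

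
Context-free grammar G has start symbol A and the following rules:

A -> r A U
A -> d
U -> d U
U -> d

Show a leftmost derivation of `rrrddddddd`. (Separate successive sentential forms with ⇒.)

A ⇒ rAU   [A -> r A U]
rAU ⇒ rrAUU   [A -> r A U]
rrAUU ⇒ rrrAUUU   [A -> r A U]
rrrAUUU ⇒ rrrdUUU   [A -> d]
rrrdUUU ⇒ rrrddUUU   [U -> d U]
rrrddUUU ⇒ rrrdddUUU   [U -> d U]
rrrdddUUU ⇒ rrrddddUU   [U -> d]
rrrddddUU ⇒ rrrdddddUU   [U -> d U]
rrrdddddUU ⇒ rrrddddddU   [U -> d]
rrrddddddU ⇒ rrrddddddd   [U -> d]

A ⇒ rAU ⇒ rrAUU ⇒ rrrAUUU ⇒ rrrdUUU ⇒ rrrddUUU ⇒ rrrdddUUU ⇒ rrrddddUU ⇒ rrrdddddUU ⇒ rrrddddddU ⇒ rrrddddddd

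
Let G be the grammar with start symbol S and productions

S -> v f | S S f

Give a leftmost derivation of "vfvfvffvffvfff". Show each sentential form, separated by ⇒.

S ⇒ SSf ⇒ vfSf ⇒ vfSSff ⇒ vfSSfSff ⇒ vfSSfSfSff ⇒ vfvfSfSfSff ⇒ vfvfvffSfSff ⇒ vfvfvffvffSff ⇒ vfvfvffvffvfff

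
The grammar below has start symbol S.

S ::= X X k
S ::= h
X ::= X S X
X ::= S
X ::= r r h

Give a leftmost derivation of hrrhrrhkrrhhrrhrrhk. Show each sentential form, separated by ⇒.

S ⇒ XXk ⇒ XSXXk ⇒ XSXSXXk ⇒ SSXSXXk ⇒ hSXSXXk ⇒ hXXkXSXXk ⇒ hrrhXkXSXXk ⇒ hrrhrrhkXSXXk ⇒ hrrhrrhkrrhSXXk ⇒ hrrhrrhkrrhhXXk ⇒ hrrhrrhkrrhhrrhXk ⇒ hrrhrrhkrrhhrrhrrhk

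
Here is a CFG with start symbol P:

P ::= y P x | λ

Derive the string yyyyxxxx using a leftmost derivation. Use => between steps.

P => yPx   [P ::= y P x]
yPx => yyPxx   [P ::= y P x]
yyPxx => yyyPxxx   [P ::= y P x]
yyyPxxx => yyyyPxxxx   [P ::= y P x]
yyyyPxxxx => yyyyxxxx   [P ::= λ]

P=>yPx=>yyPxx=>yyyPxxx=>yyyyPxxxx=>yyyyxxxx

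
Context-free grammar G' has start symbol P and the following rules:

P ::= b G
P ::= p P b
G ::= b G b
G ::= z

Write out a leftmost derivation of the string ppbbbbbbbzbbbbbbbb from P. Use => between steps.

P => pPb => ppPbb => ppbGbb => ppbbGbbb => ppbbbGbbbb => ppbbbbGbbbbb => ppbbbbbGbbbbbb => ppbbbbbbGbbbbbbb => ppbbbbbbbGbbbbbbbb => ppbbbbbbbzbbbbbbbb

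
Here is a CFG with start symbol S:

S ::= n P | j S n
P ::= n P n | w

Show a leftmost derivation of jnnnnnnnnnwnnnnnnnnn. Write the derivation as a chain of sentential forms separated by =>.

S => jSn => jnPn => jnnPnn => jnnnPnnn => jnnnnPnnnn => jnnnnnPnnnnn => jnnnnnnPnnnnnn => jnnnnnnnPnnnnnnn => jnnnnnnnnPnnnnnnnn => jnnnnnnnnnPnnnnnnnnn => jnnnnnnnnnwnnnnnnnnn

S => jSn   [S ::= j S n]
jSn => jnPn   [S ::= n P]
jnPn => jnnPnn   [P ::= n P n]
jnnPnn => jnnnPnnn   [P ::= n P n]
jnnnPnnn => jnnnnPnnnn   [P ::= n P n]
jnnnnPnnnn => jnnnnnPnnnnn   [P ::= n P n]
jnnnnnPnnnnn => jnnnnnnPnnnnnn   [P ::= n P n]
jnnnnnnPnnnnnn => jnnnnnnnPnnnnnnn   [P ::= n P n]
jnnnnnnnPnnnnnnn => jnnnnnnnnPnnnnnnnn   [P ::= n P n]
jnnnnnnnnPnnnnnnnn => jnnnnnnnnnPnnnnnnnnn   [P ::= n P n]
jnnnnnnnnnPnnnnnnnnn => jnnnnnnnnnwnnnnnnnnn   [P ::= w]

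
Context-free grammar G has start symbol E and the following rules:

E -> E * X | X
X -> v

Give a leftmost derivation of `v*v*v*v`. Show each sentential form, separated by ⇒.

E ⇒ E*X   [E -> E * X]
E*X ⇒ E*X*X   [E -> E * X]
E*X*X ⇒ E*X*X*X   [E -> E * X]
E*X*X*X ⇒ X*X*X*X   [E -> X]
X*X*X*X ⇒ v*X*X*X   [X -> v]
v*X*X*X ⇒ v*v*X*X   [X -> v]
v*v*X*X ⇒ v*v*v*X   [X -> v]
v*v*v*X ⇒ v*v*v*v   [X -> v]

E ⇒ E*X ⇒ E*X*X ⇒ E*X*X*X ⇒ X*X*X*X ⇒ v*X*X*X ⇒ v*v*X*X ⇒ v*v*v*X ⇒ v*v*v*v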